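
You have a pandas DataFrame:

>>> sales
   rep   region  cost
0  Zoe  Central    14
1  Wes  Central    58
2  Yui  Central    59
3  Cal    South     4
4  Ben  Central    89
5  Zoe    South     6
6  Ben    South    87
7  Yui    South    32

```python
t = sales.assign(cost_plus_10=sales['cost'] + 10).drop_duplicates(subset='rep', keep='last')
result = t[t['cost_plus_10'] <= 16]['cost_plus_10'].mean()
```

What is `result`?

add column cost_plus_10 = sales['cost'] + 10:
   rep   region  cost  cost_plus_10
0  Zoe  Central    14            24
1  Wes  Central    58            68
2  Yui  Central    59            69
3  Cal    South     4            14
4  Ben  Central    89            99
5  Zoe    South     6            16
6  Ben    South    87            97
7  Yui    South    32            42
drop duplicate rep (keep=last):
   rep   region  cost  cost_plus_10
1  Wes  Central    58            68
3  Cal    South     4            14
5  Zoe    South     6            16
6  Ben    South    87            97
7  Yui    South    32            42
filter rows where cost_plus_10 <= 16:
   rep region  cost  cost_plus_10
3  Cal  South     4            14
5  Zoe  South     6            16

15.0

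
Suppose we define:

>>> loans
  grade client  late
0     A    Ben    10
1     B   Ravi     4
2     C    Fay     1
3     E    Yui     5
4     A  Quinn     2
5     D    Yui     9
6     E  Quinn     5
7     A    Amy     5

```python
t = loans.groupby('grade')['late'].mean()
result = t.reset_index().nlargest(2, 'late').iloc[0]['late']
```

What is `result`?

9.0

group by grade, mean of late:
grade
A    5.666667
B    4.000000
C    1.000000
D    9.000000
E    5.000000
Name: late, dtype: float64
reset_index():
  grade      late
0     A  5.666667
1     B  4.000000
2     C  1.000000
3     D  9.000000
4     E  5.000000
take 2 rows with largest late:
  grade      late
3     D  9.000000
0     A  5.666667
Reading off the value at position 0, column 'late', we get 9.0.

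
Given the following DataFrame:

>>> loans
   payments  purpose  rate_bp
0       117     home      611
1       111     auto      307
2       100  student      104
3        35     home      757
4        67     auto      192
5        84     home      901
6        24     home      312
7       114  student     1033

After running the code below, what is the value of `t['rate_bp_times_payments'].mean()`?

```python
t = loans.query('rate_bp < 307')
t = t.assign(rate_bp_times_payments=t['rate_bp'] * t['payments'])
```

filter rows where rate_bp < 307:
   payments  purpose  rate_bp
2       100  student      104
4        67     auto      192
add column rate_bp_times_payments = t['rate_bp'] * t['payments']:
   payments  purpose  rate_bp  rate_bp_times_payments
2       100  student      104                   10400
4        67     auto      192                   12864
The mean of column 'rate_bp_times_payments' is 11632.0.

11632.0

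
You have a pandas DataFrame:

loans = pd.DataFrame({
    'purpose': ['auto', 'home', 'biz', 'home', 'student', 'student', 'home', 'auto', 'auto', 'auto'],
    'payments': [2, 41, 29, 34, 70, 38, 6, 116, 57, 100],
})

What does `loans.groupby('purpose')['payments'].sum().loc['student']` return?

group by purpose, sum of payments:
purpose
auto       275
biz         29
home        81
student    108
Name: payments, dtype: int64
value at index 'student' → 108

108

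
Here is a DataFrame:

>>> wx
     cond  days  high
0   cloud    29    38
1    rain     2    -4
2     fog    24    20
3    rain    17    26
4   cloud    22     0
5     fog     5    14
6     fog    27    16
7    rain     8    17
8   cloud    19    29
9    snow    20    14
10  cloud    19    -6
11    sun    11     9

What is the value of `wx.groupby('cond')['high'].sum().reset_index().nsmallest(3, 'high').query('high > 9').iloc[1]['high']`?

group by cond, sum of high:
cond
cloud    61
fog      50
rain     39
snow     14
sun       9
Name: high, dtype: int64
reset_index():
    cond  high
0  cloud    61
1    fog    50
2   rain    39
3   snow    14
4    sun     9
take 3 rows with smallest high:
   cond  high
4   sun     9
3  snow    14
2  rain    39
filter rows where high > 9:
   cond  high
3  snow    14
2  rain    39

39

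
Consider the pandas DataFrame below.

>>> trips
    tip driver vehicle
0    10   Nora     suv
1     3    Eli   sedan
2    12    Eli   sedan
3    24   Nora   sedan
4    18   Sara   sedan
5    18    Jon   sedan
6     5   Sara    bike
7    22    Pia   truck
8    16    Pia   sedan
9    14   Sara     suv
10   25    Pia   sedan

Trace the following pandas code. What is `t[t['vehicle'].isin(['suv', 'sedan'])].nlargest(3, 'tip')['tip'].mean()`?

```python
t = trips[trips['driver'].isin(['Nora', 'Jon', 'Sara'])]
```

20.0

filter rows where driver in ['Nora', 'Jon', 'Sara']:
   tip driver vehicle
0   10   Nora     suv
3   24   Nora   sedan
4   18   Sara   sedan
5   18    Jon   sedan
6    5   Sara    bike
9   14   Sara     suv
filter rows where vehicle in ['suv', 'sedan']:
   tip driver vehicle
0   10   Nora     suv
3   24   Nora   sedan
4   18   Sara   sedan
5   18    Jon   sedan
9   14   Sara     suv
take 3 rows with largest tip:
   tip driver vehicle
3   24   Nora   sedan
4   18   Sara   sedan
5   18    Jon   sedan
Taking the mean of column 'tip' gives 20.0.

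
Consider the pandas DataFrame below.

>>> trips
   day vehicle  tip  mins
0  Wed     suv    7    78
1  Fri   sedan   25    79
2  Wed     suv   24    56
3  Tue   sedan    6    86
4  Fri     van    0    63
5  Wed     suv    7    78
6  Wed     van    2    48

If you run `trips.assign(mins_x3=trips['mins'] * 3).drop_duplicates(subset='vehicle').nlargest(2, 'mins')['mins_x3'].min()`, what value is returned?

234

add column mins_x3 = trips['mins'] * 3:
   day vehicle  tip  mins  mins_x3
0  Wed     suv    7    78      234
1  Fri   sedan   25    79      237
2  Wed     suv   24    56      168
3  Tue   sedan    6    86      258
4  Fri     van    0    63      189
5  Wed     suv    7    78      234
6  Wed     van    2    48      144
drop duplicate vehicle (keep=first):
   day vehicle  tip  mins  mins_x3
0  Wed     suv    7    78      234
1  Fri   sedan   25    79      237
4  Fri     van    0    63      189
take 2 rows with largest mins:
   day vehicle  tip  mins  mins_x3
1  Fri   sedan   25    79      237
0  Wed     suv    7    78      234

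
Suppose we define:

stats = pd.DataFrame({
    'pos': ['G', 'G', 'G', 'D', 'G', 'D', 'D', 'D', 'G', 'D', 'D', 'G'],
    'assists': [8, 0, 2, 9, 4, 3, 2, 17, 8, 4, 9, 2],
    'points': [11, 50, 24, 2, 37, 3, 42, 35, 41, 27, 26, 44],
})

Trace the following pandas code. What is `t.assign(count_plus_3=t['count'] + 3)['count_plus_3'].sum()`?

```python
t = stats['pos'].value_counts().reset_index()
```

value_counts of pos:
pos
G    6
D    6
Name: count, dtype: int64
reset_index():
  pos  count
0   G      6
1   D      6
add column count_plus_3 = t['count'] + 3:
  pos  count  count_plus_3
0   G      6             9
1   D      6             9
Finally, sum of column 'count_plus_3' = 18.

18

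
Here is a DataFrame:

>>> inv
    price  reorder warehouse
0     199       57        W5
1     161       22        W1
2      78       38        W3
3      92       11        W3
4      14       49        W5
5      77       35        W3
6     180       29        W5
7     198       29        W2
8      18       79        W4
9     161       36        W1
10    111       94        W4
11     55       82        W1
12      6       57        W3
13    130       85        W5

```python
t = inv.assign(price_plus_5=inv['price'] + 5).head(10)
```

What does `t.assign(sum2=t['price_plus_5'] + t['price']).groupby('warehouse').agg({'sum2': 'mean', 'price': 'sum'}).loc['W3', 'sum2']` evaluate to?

169.666666667

add column price_plus_5 = inv['price'] + 5:
    price  reorder warehouse  price_plus_5
0     199       57        W5           204
1     161       22        W1           166
2      78       38        W3            83
3      92       11        W3            97
4      14       49        W5            19
5      77       35        W3            82
6     180       29        W5           185
7     198       29        W2           203
8      18       79        W4            23
9     161       36        W1           166
10    111       94        W4           116
11     55       82        W1            60
12      6       57        W3            11
13    130       85        W5           135
take first 10 rows:
   price  reorder warehouse  price_plus_5
0    199       57        W5           204
1    161       22        W1           166
2     78       38        W3            83
3     92       11        W3            97
4     14       49        W5            19
5     77       35        W3            82
6    180       29        W5           185
7    198       29        W2           203
8     18       79        W4            23
9    161       36        W1           166
add column sum2 = t['price_plus_5'] + t['price']:
   price  reorder warehouse  price_plus_5  sum2
0    199       57        W5           204   403
1    161       22        W1           166   327
2     78       38        W3            83   161
3     92       11        W3            97   189
4     14       49        W5            19    33
5     77       35        W3            82   159
6    180       29        W5           185   365
7    198       29        W2           203   401
8     18       79        W4            23    41
9    161       36        W1           166   327
group by warehouse: mean(sum2), sum(price):
                 sum2  price
warehouse                   
W1         327.000000    322
W2         401.000000    198
W3         169.666667    247
W4          41.000000     18
W5         267.000000    393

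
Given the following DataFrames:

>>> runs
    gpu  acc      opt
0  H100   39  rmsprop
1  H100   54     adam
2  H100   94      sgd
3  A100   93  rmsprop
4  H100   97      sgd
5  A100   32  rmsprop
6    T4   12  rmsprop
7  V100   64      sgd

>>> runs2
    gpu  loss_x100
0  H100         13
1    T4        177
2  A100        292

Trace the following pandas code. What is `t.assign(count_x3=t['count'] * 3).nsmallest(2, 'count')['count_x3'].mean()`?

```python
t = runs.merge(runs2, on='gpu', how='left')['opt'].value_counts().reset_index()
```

merge on 'gpu' (how='left') → 8 rows:
    gpu  acc      opt  loss_x100
0  H100   39  rmsprop       13.0
1  H100   54     adam       13.0
2  H100   94      sgd       13.0
3  A100   93  rmsprop      292.0
4  H100   97      sgd       13.0
5  A100   32  rmsprop      292.0
6    T4   12  rmsprop      177.0
7  V100   64      sgd        NaN
value_counts of opt:
opt
rmsprop    4
sgd        3
adam       1
Name: count, dtype: int64
reset_index():
       opt  count
0  rmsprop      4
1      sgd      3
2     adam      1
add column count_x3 = t['count'] * 3:
       opt  count  count_x3
0  rmsprop      4        12
1      sgd      3         9
2     adam      1         3
take 2 rows with smallest count:
    opt  count  count_x3
2  adam      1         3
1   sgd      3         9

6.0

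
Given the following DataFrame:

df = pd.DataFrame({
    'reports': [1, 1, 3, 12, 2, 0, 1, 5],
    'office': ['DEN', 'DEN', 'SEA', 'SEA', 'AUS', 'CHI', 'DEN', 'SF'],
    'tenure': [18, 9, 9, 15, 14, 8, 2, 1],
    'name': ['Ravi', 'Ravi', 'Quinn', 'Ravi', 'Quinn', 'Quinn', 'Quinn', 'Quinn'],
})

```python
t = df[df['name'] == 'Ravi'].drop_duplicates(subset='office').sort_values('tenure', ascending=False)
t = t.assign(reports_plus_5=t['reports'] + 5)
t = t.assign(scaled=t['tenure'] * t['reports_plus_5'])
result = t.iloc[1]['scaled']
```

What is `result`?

255

filter rows where name == 'Ravi':
   reports office  tenure  name
0        1    DEN      18  Ravi
1        1    DEN       9  Ravi
3       12    SEA      15  Ravi
drop duplicate office (keep=first):
   reports office  tenure  name
0        1    DEN      18  Ravi
3       12    SEA      15  Ravi
sort by tenure descending:
   reports office  tenure  name
0        1    DEN      18  Ravi
3       12    SEA      15  Ravi
add column reports_plus_5 = t['reports'] + 5:
   reports office  tenure  name  reports_plus_5
0        1    DEN      18  Ravi               6
3       12    SEA      15  Ravi              17
add column scaled = t['tenure'] * t['reports_plus_5']:
   reports office  tenure  name  reports_plus_5  scaled
0        1    DEN      18  Ravi               6     108
3       12    SEA      15  Ravi              17     255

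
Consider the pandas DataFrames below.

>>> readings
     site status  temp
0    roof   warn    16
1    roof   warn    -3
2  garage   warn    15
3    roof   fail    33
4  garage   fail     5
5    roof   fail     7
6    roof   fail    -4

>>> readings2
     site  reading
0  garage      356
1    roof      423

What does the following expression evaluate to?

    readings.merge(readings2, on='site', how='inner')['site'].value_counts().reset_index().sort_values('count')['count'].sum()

7

merge on 'site' (how='inner') → 7 rows:
     site status  temp  reading
0    roof   warn    16      423
1    roof   warn    -3      423
2  garage   warn    15      356
3    roof   fail    33      423
4  garage   fail     5      356
5    roof   fail     7      423
6    roof   fail    -4      423
value_counts of site:
site
roof      5
garage    2
Name: count, dtype: int64
reset_index():
     site  count
0    roof      5
1  garage      2
sort by count:
     site  count
1  garage      2
0    roof      5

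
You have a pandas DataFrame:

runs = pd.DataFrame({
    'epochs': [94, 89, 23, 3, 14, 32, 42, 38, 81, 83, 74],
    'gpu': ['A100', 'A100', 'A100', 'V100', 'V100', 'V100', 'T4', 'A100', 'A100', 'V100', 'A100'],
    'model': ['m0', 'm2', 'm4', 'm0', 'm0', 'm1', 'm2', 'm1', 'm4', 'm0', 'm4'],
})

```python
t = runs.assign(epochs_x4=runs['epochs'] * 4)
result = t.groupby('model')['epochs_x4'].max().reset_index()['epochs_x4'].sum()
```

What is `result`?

add column epochs_x4 = runs['epochs'] * 4:
    epochs   gpu model  epochs_x4
0       94  A100    m0        376
1       89  A100    m2        356
2       23  A100    m4         92
3        3  V100    m0         12
4       14  V100    m0         56
5       32  V100    m1        128
6       42    T4    m2        168
7       38  A100    m1        152
8       81  A100    m4        324
9       83  V100    m0        332
10      74  A100    m4        296
group by model, max of epochs_x4:
model
m0    376
m1    152
m2    356
m4    324
Name: epochs_x4, dtype: int64
reset_index():
  model  epochs_x4
0    m0        376
1    m1        152
2    m2        356
3    m4        324
Finally, sum of column 'epochs_x4' = 1208.

1208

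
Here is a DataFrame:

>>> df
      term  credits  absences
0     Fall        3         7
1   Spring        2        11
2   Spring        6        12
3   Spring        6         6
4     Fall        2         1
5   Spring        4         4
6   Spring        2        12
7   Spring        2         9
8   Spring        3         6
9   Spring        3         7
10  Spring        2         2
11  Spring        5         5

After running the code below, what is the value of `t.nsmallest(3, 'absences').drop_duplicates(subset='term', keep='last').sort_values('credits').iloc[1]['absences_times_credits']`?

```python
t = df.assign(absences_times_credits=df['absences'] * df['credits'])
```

16

add column absences_times_credits = df['absences'] * df['credits']:
      term  credits  absences  absences_times_credits
0     Fall        3         7                      21
1   Spring        2        11                      22
2   Spring        6        12                      72
3   Spring        6         6                      36
4     Fall        2         1                       2
5   Spring        4         4                      16
6   Spring        2        12                      24
7   Spring        2         9                      18
8   Spring        3         6                      18
9   Spring        3         7                      21
10  Spring        2         2                       4
11  Spring        5         5                      25
take 3 rows with smallest absences:
      term  credits  absences  absences_times_credits
4     Fall        2         1                       2
10  Spring        2         2                       4
5   Spring        4         4                      16
drop duplicate term (keep=last):
     term  credits  absences  absences_times_credits
4    Fall        2         1                       2
5  Spring        4         4                      16
sort by credits:
     term  credits  absences  absences_times_credits
4    Fall        2         1                       2
5  Spring        4         4                      16
value at position 1, column 'absences_times_credits' → 16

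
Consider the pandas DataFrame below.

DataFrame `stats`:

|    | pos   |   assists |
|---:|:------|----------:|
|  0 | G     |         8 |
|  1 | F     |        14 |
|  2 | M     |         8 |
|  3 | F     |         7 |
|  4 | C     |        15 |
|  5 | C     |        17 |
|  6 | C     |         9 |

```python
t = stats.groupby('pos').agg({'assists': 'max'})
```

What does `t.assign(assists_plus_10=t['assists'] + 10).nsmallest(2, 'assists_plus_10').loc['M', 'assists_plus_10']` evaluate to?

group by pos, max of assists:
     assists
pos         
C         17
F         14
G          8
M          8
add column assists_plus_10 = t['assists'] + 10:
     assists  assists_plus_10
pos                          
C         17               27
F         14               24
G          8               18
M          8               18
take 2 rows with smallest assists_plus_10:
     assists  assists_plus_10
pos                          
G          8               18
M          8               18
Reading off the value at row 'M', column 'assists_plus_10', we get 18.

18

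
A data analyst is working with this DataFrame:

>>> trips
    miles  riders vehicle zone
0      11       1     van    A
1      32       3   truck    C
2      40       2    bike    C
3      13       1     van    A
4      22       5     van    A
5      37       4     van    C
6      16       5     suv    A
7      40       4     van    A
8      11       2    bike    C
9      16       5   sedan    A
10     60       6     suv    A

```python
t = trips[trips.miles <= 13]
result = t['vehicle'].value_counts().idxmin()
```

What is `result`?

filter rows where miles <= 13:
   miles  riders vehicle zone
0     11       1     van    A
3     13       1     van    A
8     11       2    bike    C
value_counts of vehicle:
vehicle
van     2
bike    1
Name: count, dtype: int64
The label with the smallest value is bike.

bike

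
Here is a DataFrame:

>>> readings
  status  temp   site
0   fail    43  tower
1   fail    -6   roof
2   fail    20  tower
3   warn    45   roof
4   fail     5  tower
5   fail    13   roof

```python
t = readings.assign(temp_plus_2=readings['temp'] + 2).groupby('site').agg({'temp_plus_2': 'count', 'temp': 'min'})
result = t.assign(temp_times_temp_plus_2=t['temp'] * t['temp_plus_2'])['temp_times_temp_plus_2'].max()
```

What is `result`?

add column temp_plus_2 = readings['temp'] + 2:
  status  temp   site  temp_plus_2
0   fail    43  tower           45
1   fail    -6   roof           -4
2   fail    20  tower           22
3   warn    45   roof           47
4   fail     5  tower            7
5   fail    13   roof           15
group by site: count(temp_plus_2), min(temp):
       temp_plus_2  temp
site                    
roof             3    -6
tower            3     5
add column temp_times_temp_plus_2 = t['temp'] * t['temp_plus_2']:
       temp_plus_2  temp  temp_times_temp_plus_2
site                                            
roof             3    -6                     -18
tower            3     5                      15
Hence 15.

15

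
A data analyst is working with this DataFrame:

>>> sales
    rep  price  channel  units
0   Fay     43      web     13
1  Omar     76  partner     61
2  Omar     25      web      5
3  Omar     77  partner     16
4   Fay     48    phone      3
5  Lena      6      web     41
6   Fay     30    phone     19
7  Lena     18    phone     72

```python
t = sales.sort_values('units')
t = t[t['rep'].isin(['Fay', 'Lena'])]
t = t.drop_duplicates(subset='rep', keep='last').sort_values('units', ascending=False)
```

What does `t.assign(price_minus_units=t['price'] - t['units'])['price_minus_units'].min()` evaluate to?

-54

sort by units:
    rep  price  channel  units
4   Fay     48    phone      3
2  Omar     25      web      5
0   Fay     43      web     13
3  Omar     77  partner     16
6   Fay     30    phone     19
5  Lena      6      web     41
1  Omar     76  partner     61
7  Lena     18    phone     72
filter rows where rep in ['Fay', 'Lena']:
    rep  price channel  units
4   Fay     48   phone      3
0   Fay     43     web     13
6   Fay     30   phone     19
5  Lena      6     web     41
7  Lena     18   phone     72
drop duplicate rep (keep=last):
    rep  price channel  units
6   Fay     30   phone     19
7  Lena     18   phone     72
sort by units descending:
    rep  price channel  units
7  Lena     18   phone     72
6   Fay     30   phone     19
add column price_minus_units = t['price'] - t['units']:
    rep  price channel  units  price_minus_units
7  Lena     18   phone     72                -54
6   Fay     30   phone     19                 11
So min() = -54.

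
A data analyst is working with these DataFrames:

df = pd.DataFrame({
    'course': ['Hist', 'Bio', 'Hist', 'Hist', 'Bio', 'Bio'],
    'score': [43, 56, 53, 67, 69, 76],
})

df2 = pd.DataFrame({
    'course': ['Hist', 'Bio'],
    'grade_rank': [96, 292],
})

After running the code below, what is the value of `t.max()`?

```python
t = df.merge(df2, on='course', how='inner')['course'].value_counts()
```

merge on 'course' (how='inner') → 6 rows:
  course  score  grade_rank
0   Hist     43          96
1    Bio     56         292
2   Hist     53          96
3   Hist     67          96
4    Bio     69         292
5    Bio     76         292
value_counts of course:
course
Hist    3
Bio     3
Name: count, dtype: int64
max of the resulting series → 3

3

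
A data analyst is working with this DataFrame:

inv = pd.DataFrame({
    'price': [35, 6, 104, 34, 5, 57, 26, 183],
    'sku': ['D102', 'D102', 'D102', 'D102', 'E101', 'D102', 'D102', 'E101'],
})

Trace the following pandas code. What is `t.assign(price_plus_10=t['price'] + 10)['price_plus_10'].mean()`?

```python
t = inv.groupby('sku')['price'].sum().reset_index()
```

group by sku, sum of price:
sku
D102    262
E101    188
Name: price, dtype: int64
reset_index():
    sku  price
0  D102    262
1  E101    188
add column price_plus_10 = t['price'] + 10:
    sku  price  price_plus_10
0  D102    262            272
1  E101    188            198

235.0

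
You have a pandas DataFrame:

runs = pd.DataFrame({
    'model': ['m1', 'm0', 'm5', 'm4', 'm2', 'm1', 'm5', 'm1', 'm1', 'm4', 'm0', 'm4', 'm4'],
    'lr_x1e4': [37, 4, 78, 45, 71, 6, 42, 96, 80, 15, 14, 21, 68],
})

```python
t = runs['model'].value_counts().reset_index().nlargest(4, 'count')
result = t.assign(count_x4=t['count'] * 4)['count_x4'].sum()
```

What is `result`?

48

value_counts of model:
model
m1    4
m4    4
m0    2
m5    2
m2    1
Name: count, dtype: int64
reset_index():
  model  count
0    m1      4
1    m4      4
2    m0      2
3    m5      2
4    m2      1
take 4 rows with largest count:
  model  count
0    m1      4
1    m4      4
2    m0      2
3    m5      2
add column count_x4 = t['count'] * 4:
  model  count  count_x4
0    m1      4        16
1    m4      4        16
2    m0      2         8
3    m5      2         8
Hence 48.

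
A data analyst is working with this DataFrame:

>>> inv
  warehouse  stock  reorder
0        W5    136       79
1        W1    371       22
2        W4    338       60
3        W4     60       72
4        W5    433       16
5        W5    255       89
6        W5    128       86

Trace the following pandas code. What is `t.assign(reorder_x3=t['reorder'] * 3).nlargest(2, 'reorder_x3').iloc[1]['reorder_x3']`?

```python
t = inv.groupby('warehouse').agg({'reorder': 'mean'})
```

198.0

group by warehouse, mean of reorder:
           reorder
warehouse         
W1            22.0
W4            66.0
W5            67.5
add column reorder_x3 = t['reorder'] * 3:
           reorder  reorder_x3
warehouse                     
W1            22.0        66.0
W4            66.0       198.0
W5            67.5       202.5
take 2 rows with largest reorder_x3:
           reorder  reorder_x3
warehouse                     
W5            67.5       202.5
W4            66.0       198.0
value at position 1, column 'reorder_x3' → 198.0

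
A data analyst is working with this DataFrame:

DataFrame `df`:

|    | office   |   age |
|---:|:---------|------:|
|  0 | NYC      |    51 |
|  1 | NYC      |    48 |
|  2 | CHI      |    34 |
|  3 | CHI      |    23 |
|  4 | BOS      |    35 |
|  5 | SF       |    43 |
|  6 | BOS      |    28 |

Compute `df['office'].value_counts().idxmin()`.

value_counts of office:
office
NYC    2
CHI    2
BOS    2
SF     1
Name: count, dtype: int64
Reading off the label with the smallest value, we get SF.

SF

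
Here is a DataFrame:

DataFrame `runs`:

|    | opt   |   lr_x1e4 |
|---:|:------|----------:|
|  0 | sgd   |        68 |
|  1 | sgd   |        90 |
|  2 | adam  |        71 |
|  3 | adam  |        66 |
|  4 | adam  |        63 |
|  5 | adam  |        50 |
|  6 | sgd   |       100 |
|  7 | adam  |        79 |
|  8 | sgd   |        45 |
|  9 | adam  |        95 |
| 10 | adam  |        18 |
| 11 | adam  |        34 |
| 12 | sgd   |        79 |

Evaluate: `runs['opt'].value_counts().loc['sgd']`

value_counts of opt:
opt
adam    8
sgd     5
Name: count, dtype: int64
Reading off the value at index 'sgd', we get 5.

5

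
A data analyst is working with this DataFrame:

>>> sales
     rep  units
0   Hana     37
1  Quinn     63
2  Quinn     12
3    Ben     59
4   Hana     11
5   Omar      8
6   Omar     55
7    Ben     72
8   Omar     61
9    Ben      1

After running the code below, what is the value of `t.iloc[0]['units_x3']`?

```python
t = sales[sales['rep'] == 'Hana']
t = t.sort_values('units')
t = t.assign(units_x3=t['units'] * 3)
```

33

filter rows where rep == 'Hana':
    rep  units
0  Hana     37
4  Hana     11
sort by units:
    rep  units
4  Hana     11
0  Hana     37
add column units_x3 = t['units'] * 3:
    rep  units  units_x3
4  Hana     11        33
0  Hana     37       111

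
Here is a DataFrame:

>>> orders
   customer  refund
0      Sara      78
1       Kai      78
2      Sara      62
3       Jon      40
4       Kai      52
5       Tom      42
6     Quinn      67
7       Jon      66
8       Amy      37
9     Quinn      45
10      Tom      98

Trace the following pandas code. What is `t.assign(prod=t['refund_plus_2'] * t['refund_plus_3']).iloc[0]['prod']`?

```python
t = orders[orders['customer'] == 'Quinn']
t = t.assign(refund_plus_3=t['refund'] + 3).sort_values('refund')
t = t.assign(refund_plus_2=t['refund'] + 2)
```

filter rows where customer == 'Quinn':
  customer  refund
6    Quinn      67
9    Quinn      45
add column refund_plus_3 = t['refund'] + 3:
  customer  refund  refund_plus_3
6    Quinn      67             70
9    Quinn      45             48
sort by refund:
  customer  refund  refund_plus_3
9    Quinn      45             48
6    Quinn      67             70
add column refund_plus_2 = t['refund'] + 2:
  customer  refund  refund_plus_3  refund_plus_2
9    Quinn      45             48             47
6    Quinn      67             70             69
add column prod = t['refund_plus_2'] * t['refund_plus_3']:
  customer  refund  refund_plus_3  refund_plus_2  prod
9    Quinn      45             48             47  2256
6    Quinn      67             70             69  4830
Finally, value at position 0, column 'prod' = 2256.

2256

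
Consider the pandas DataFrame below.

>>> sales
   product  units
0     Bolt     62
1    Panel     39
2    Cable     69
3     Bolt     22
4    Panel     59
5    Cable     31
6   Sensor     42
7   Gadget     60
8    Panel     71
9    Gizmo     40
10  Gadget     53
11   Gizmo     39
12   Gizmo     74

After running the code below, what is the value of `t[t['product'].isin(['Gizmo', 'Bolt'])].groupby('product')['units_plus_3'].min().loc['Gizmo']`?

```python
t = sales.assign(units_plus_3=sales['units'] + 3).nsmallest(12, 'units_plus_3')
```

42

add column units_plus_3 = sales['units'] + 3:
   product  units  units_plus_3
0     Bolt     62            65
1    Panel     39            42
2    Cable     69            72
3     Bolt     22            25
4    Panel     59            62
5    Cable     31            34
6   Sensor     42            45
7   Gadget     60            63
8    Panel     71            74
9    Gizmo     40            43
10  Gadget     53            56
11   Gizmo     39            42
12   Gizmo     74            77
take 12 rows with smallest units_plus_3:
   product  units  units_plus_3
3     Bolt     22            25
5    Cable     31            34
1    Panel     39            42
11   Gizmo     39            42
9    Gizmo     40            43
6   Sensor     42            45
10  Gadget     53            56
4    Panel     59            62
7   Gadget     60            63
0     Bolt     62            65
2    Cable     69            72
8    Panel     71            74
filter rows where product in ['Gizmo', 'Bolt']:
   product  units  units_plus_3
3     Bolt     22            25
11   Gizmo     39            42
9    Gizmo     40            43
0     Bolt     62            65
group by product, min of units_plus_3:
product
Bolt     25
Gizmo    42
Name: units_plus_3, dtype: int64
Finally, value at index 'Gizmo' = 42.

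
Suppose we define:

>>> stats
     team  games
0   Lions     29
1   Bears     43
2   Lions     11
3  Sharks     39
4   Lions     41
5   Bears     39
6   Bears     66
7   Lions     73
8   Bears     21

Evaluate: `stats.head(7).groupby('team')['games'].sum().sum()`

take first 7 rows:
     team  games
0   Lions     29
1   Bears     43
2   Lions     11
3  Sharks     39
4   Lions     41
5   Bears     39
6   Bears     66
group by team, sum of games:
team
Bears     148
Lions      81
Sharks     39
Name: games, dtype: int64

268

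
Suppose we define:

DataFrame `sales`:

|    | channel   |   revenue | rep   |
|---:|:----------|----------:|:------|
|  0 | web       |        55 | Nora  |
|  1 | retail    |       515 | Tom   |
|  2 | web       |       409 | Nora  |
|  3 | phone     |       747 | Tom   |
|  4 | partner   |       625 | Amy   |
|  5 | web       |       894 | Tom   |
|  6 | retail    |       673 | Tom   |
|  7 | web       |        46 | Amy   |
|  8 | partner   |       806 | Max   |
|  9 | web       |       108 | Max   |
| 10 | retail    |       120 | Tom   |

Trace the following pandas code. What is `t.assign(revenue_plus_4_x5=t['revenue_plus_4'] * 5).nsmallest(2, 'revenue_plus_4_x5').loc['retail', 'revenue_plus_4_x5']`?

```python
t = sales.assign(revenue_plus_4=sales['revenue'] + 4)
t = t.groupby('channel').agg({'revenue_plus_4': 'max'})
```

add column revenue_plus_4 = sales['revenue'] + 4:
    channel  revenue   rep  revenue_plus_4
0       web       55  Nora              59
1    retail      515   Tom             519
2       web      409  Nora             413
3     phone      747   Tom             751
4   partner      625   Amy             629
5       web      894   Tom             898
6    retail      673   Tom             677
7       web       46   Amy              50
8   partner      806   Max             810
9       web      108   Max             112
10   retail      120   Tom             124
group by channel, max of revenue_plus_4:
         revenue_plus_4
channel                
partner             810
phone               751
retail              677
web                 898
add column revenue_plus_4_x5 = t['revenue_plus_4'] * 5:
         revenue_plus_4  revenue_plus_4_x5
channel                                   
partner             810               4050
phone               751               3755
retail              677               3385
web                 898               4490
take 2 rows with smallest revenue_plus_4_x5:
         revenue_plus_4  revenue_plus_4_x5
channel                                   
retail              677               3385
phone               751               3755

3385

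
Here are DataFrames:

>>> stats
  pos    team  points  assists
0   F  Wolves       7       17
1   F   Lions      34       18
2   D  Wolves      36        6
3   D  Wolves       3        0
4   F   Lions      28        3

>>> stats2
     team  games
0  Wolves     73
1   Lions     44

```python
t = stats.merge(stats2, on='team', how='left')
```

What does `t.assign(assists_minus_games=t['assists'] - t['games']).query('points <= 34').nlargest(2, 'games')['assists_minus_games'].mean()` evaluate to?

-64.5

merge on 'team' (how='left') → 5 rows:
  pos    team  points  assists  games
0   F  Wolves       7       17     73
1   F   Lions      34       18     44
2   D  Wolves      36        6     73
3   D  Wolves       3        0     73
4   F   Lions      28        3     44
add column assists_minus_games = t['assists'] - t['games']:
  pos    team  points  assists  games  assists_minus_games
0   F  Wolves       7       17     73                  -56
1   F   Lions      34       18     44                  -26
2   D  Wolves      36        6     73                  -67
3   D  Wolves       3        0     73                  -73
4   F   Lions      28        3     44                  -41
filter rows where points <= 34:
  pos    team  points  assists  games  assists_minus_games
0   F  Wolves       7       17     73                  -56
1   F   Lions      34       18     44                  -26
3   D  Wolves       3        0     73                  -73
4   F   Lions      28        3     44                  -41
take 2 rows with largest games:
  pos    team  points  assists  games  assists_minus_games
0   F  Wolves       7       17     73                  -56
3   D  Wolves       3        0     73                  -73
Finally, mean of column 'assists_minus_games' = -64.5.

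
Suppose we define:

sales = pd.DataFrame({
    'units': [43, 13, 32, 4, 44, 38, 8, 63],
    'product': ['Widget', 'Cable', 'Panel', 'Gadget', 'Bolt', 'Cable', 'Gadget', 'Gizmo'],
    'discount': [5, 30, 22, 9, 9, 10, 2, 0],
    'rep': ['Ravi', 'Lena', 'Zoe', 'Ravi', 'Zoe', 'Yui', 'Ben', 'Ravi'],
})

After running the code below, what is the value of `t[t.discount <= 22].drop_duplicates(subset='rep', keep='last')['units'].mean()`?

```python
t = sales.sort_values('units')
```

sort by units:
   units product  discount   rep
3      4  Gadget         9  Ravi
6      8  Gadget         2   Ben
1     13   Cable        30  Lena
2     32   Panel        22   Zoe
5     38   Cable        10   Yui
0     43  Widget         5  Ravi
4     44    Bolt         9   Zoe
7     63   Gizmo         0  Ravi
filter rows where discount <= 22:
   units product  discount   rep
3      4  Gadget         9  Ravi
6      8  Gadget         2   Ben
2     32   Panel        22   Zoe
5     38   Cable        10   Yui
0     43  Widget         5  Ravi
4     44    Bolt         9   Zoe
7     63   Gizmo         0  Ravi
drop duplicate rep (keep=last):
   units product  discount   rep
6      8  Gadget         2   Ben
5     38   Cable        10   Yui
4     44    Bolt         9   Zoe
7     63   Gizmo         0  Ravi
Hence 38.25.

38.25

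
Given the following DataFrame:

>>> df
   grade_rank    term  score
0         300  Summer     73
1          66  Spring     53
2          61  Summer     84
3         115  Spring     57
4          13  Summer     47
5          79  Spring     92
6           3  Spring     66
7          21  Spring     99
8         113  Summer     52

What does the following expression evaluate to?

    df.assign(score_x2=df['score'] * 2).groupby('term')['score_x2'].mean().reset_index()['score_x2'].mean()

add column score_x2 = df['score'] * 2:
   grade_rank    term  score  score_x2
0         300  Summer     73       146
1          66  Spring     53       106
2          61  Summer     84       168
3         115  Spring     57       114
4          13  Summer     47        94
5          79  Spring     92       184
6           3  Spring     66       132
7          21  Spring     99       198
8         113  Summer     52       104
group by term, mean of score_x2:
term
Spring    146.8
Summer    128.0
Name: score_x2, dtype: float64
reset_index():
     term  score_x2
0  Spring     146.8
1  Summer     128.0
Taking the mean of column 'score_x2' gives 137.4.

137.4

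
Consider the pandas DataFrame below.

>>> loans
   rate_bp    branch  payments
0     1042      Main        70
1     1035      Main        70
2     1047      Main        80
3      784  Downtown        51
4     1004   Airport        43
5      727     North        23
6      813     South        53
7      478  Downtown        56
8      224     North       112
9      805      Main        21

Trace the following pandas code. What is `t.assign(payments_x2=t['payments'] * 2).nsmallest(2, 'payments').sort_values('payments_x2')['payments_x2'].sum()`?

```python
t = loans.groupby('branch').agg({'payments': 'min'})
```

88

group by branch, min of payments:
          payments
branch            
Airport         43
Downtown        51
Main            21
North           23
South           53
add column payments_x2 = t['payments'] * 2:
          payments  payments_x2
branch                         
Airport         43           86
Downtown        51          102
Main            21           42
North           23           46
South           53          106
take 2 rows with smallest payments:
        payments  payments_x2
branch                       
Main          21           42
North         23           46
sort by payments_x2:
        payments  payments_x2
branch                       
Main          21           42
North         23           46
Hence 88.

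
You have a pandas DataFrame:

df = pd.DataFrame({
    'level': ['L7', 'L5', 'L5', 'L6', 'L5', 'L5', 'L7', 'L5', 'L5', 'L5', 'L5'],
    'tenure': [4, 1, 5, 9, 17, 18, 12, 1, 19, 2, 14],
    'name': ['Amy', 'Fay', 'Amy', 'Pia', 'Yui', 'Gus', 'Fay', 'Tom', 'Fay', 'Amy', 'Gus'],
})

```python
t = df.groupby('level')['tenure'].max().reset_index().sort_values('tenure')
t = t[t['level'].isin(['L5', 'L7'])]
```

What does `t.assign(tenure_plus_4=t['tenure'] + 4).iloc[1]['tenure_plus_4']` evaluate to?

23

group by level, max of tenure:
level
L5    19
L6     9
L7    12
Name: tenure, dtype: int64
reset_index():
  level  tenure
0    L5      19
1    L6       9
2    L7      12
sort by tenure:
  level  tenure
1    L6       9
2    L7      12
0    L5      19
filter rows where level in ['L5', 'L7']:
  level  tenure
2    L7      12
0    L5      19
add column tenure_plus_4 = t['tenure'] + 4:
  level  tenure  tenure_plus_4
2    L7      12             16
0    L5      19             23
value at position 1, column 'tenure_plus_4' → 23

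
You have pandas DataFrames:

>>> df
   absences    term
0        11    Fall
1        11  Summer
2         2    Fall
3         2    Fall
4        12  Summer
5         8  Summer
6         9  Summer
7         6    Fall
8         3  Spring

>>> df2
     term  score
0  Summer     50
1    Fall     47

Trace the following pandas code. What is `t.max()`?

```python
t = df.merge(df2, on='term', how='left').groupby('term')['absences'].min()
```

8

merge on 'term' (how='left') → 9 rows:
   absences    term  score
0        11    Fall   47.0
1        11  Summer   50.0
2         2    Fall   47.0
3         2    Fall   47.0
4        12  Summer   50.0
5         8  Summer   50.0
6         9  Summer   50.0
7         6    Fall   47.0
8         3  Spring    NaN
group by term, min of absences:
term
Fall      2
Spring    3
Summer    8
Name: absences, dtype: int64
Hence 8.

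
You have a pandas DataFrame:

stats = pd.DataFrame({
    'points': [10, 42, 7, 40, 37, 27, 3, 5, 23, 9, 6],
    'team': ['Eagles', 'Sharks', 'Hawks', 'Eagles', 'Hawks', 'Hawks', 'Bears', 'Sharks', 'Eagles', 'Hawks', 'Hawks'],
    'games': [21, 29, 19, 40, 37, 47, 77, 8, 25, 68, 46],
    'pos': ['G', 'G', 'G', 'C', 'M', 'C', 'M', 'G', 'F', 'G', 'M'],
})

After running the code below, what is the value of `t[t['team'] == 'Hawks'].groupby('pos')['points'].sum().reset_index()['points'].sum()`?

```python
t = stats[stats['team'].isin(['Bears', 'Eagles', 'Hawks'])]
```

filter rows where team in ['Bears', 'Eagles', 'Hawks']:
    points    team  games pos
0       10  Eagles     21   G
2        7   Hawks     19   G
3       40  Eagles     40   C
4       37   Hawks     37   M
5       27   Hawks     47   C
6        3   Bears     77   M
8       23  Eagles     25   F
9        9   Hawks     68   G
10       6   Hawks     46   M
filter rows where team == 'Hawks':
    points   team  games pos
2        7  Hawks     19   G
4       37  Hawks     37   M
5       27  Hawks     47   C
9        9  Hawks     68   G
10       6  Hawks     46   M
group by pos, sum of points:
pos
C    27
G    16
M    43
Name: points, dtype: int64
reset_index():
  pos  points
0   C      27
1   G      16
2   M      43
Taking the sum of column 'points' gives 86.

86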